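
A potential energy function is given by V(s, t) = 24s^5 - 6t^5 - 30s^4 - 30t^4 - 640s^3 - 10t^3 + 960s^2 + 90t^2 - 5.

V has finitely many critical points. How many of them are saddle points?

8

V separates as a function of s plus a function of t, so ∇V=0 decouples.
∂V/∂s = 120s(s - 4)(s - 1)(s + 4) = 0 at s ∈ {-4, 0, 1, 4}; ∂V/∂t = -30t(t - 1)(t + 2)(t + 3) = 0 at t ∈ {-3, -2, 0, 1}.
The Hessian is diagonal: diag(V_ss, V_tt). Second derivatives: V_ss(-4)=-19200, V_ss(0)=1920, V_ss(1)=-1800, V_ss(4)=11520; V_tt(-3)=360, V_tt(-2)=-180, V_tt(0)=180, V_tt(1)=-360.
Saddle points occur where the two diagonal entries have opposite signs: (-4, -3), (-4, 0), (0, -2), (0, 1), (1, -3), (1, 0), (4, -2), (4, 1). Count: 8.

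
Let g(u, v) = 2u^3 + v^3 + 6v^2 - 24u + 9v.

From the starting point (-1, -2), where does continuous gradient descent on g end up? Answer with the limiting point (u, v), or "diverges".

g is separable, so gradient descent decouples: u follows -∂g/∂u, v follows -∂g/∂v.
∂g/∂u = 6(u - 2)(u + 2); at u=-1 this is -18, so u increases.
∂g/∂v = 3(v + 1)(v + 3); at v=-2 this is -3, so v increases.
u converges to its nearest critical value 2 (a local min of the u-part); v converges to -1. The iterate converges to (2, -1).

(2, -1)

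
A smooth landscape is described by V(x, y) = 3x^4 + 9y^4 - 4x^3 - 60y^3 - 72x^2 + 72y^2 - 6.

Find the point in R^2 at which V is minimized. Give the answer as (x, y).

V(x,y) separates as P(x) + Q(y) − 6, so its minimum is min P + min Q − 6.
P'(x) = 12x(x - 4)(x + 3) vanishes at x ∈ {-3, 0, 4}; Q'(y) = 36y(y - 4)(y - 1) vanishes at y ∈ {0, 1, 4}.
Local minima of P (where P''>0): P(-3)=-297, P(4)=-640. Local minima of Q: Q(0)=0, Q(4)=-384.
So the global minimum of V is P(4) + Q(4) − 6 = -640 − 384 − 6 = -1030, attained at (4, 4).

(4, 4)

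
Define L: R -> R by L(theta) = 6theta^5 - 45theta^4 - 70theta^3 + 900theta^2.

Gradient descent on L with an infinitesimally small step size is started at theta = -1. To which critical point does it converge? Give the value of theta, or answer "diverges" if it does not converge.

0

L'(theta) = 30theta(theta - 5)(theta - 4)(theta + 3), so L'(-1) = -1800.
Gradient descent moves in the -L' direction, i.e. theta is increasing.
The nearest critical point in that direction is theta = 0, where L'' = 1800 > 0 (a local minimum). The iterate converges there.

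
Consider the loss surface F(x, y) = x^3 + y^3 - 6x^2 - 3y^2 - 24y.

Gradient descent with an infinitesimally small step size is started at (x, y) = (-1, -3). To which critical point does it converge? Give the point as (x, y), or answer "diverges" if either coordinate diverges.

diverges

F is separable, so gradient descent decouples: x follows -∂F/∂x, y follows -∂F/∂y.
∂F/∂x = 3x(x - 4); at x=-1 this is 15, so x decreases.
∂F/∂y = 3(y - 4)(y + 2); at y=-3 this is 21, so y decreases.
The x-coordinate has no critical point in that direction and runs off to infinity.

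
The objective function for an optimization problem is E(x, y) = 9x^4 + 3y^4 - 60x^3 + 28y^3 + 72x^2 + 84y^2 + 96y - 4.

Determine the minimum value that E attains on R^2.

E(x,y) separates as P(x) + Q(y) − 4, so its minimum is min P + min Q − 4.
P'(x) = 36x(x - 4)(x - 1) vanishes at x ∈ {0, 1, 4}; Q'(y) = 12(y + 1)(y + 2)(y + 4) vanishes at y ∈ {-4, -2, -1}.
Local minima of P (where P''>0): P(0)=0, P(4)=-384. Local minima of Q: Q(-4)=-64, Q(-1)=-37.
So the global minimum of E is P(4) + Q(-4) − 4 = -384 − 64 − 4 = -452, attained at (4, -4).

-452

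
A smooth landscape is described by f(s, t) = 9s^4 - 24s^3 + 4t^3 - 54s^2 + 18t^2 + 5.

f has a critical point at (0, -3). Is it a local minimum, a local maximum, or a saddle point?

local maximum

The mixed partial ∂²f/∂s∂t is 0, so the Hessian at any point is diag(f_ss, f_tt) = diag(36(3s^2 - 4s - 3), 12(2t + 3)).
At (0, -3): H = diag(-108, -36).
Both eigenvalues are negative, so H is negative definite: a local maximum.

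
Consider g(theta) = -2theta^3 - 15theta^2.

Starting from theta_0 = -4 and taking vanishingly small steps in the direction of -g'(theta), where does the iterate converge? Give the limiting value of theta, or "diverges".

g'(theta) = -6theta(theta + 5), so g'(-4) = 24.
Gradient descent moves in the -g' direction, i.e. theta is decreasing.
The nearest critical point in that direction is theta = -5, where g'' = 30 > 0 (a local minimum). The iterate converges there.

-5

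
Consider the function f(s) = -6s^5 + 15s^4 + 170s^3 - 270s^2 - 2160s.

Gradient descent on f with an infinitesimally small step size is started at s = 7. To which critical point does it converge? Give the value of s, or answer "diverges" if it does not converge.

diverges

f'(s) = -30(s - 4)(s - 3)(s + 2)(s + 3), so f'(7) = -32400.
Gradient descent moves in the -f' direction, i.e. s is increasing.
There is no critical point above s=7, and f' keeps the same sign, so the iterate runs off to +∞.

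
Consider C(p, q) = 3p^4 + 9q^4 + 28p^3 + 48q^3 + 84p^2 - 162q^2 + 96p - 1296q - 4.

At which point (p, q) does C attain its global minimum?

(-4, 3)

C(p,q) separates as A(p) + B(q) − 4, so its minimum is min A + min B − 4.
A'(p) = 12(p + 1)(p + 2)(p + 4) vanishes at p ∈ {-4, -2, -1}; B'(q) = 36(q - 3)(q + 3)(q + 4) vanishes at q ∈ {-4, -3, 3}.
Local minima of A (where A''>0): A(-4)=-64, A(-1)=-37. Local minima of B: B(-4)=1824, B(3)=-3321.
So the global minimum of C is A(-4) + B(3) − 4 = -64 − 3321 − 4 = -3389, attained at (-4, 3).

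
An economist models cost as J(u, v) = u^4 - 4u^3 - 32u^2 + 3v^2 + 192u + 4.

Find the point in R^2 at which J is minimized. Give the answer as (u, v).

J(u,v) separates as P(u) + Q(v) + 4, so its minimum is min P + min Q + 4.
P'(u) = 4(u - 4)(u - 3)(u + 4) vanishes at u ∈ {-4, 3, 4}; Q'(v) = 6v vanishes at v ∈ {0}.
Local minima of P (where P''>0): P(-4)=-768, P(4)=256. Local minima of Q: Q(0)=0.
So the global minimum of J is P(-4) + Q(0) + 4 = -768 + 0 + 4 = -764, attained at (-4, 0).

(-4, 0)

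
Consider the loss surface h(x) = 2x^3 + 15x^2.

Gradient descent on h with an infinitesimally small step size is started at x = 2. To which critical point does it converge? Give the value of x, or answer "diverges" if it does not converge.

0

h'(x) = 6x(x + 5), so h'(2) = 84.
Gradient descent moves in the -h' direction, i.e. x is decreasing.
The nearest critical point in that direction is x = 0, where h'' = 30 > 0 (a local minimum). The iterate converges there.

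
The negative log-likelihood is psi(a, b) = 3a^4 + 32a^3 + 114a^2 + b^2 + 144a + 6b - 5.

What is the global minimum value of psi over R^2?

psi(a,b) separates as P(a) + Q(b) − 5, so its minimum is min P + min Q − 5.
P'(a) = 12(a + 1)(a + 3)(a + 4) vanishes at a ∈ {-4, -3, -1}; Q'(b) = 2b + 6 vanishes at b ∈ {-3}.
Local minima of P (where P''>0): P(-4)=-32, P(-1)=-59. Local minima of Q: Q(-3)=-9.
So the global minimum of psi is P(-1) + Q(-3) − 5 = -59 − 9 − 5 = -73, attained at (-1, -3).

-73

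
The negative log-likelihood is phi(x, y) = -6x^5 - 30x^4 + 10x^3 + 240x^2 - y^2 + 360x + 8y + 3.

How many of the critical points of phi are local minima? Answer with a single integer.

0

phi separates as a function of x plus a function of y, so ∇phi=0 decouples.
∂phi/∂x = -30(x - 2)(x + 1)(x + 2)(x + 3) = 0 at x ∈ {-3, -2, -1, 2}; ∂phi/∂y = -2(y - 4) = 0 at y ∈ {4}.
The Hessian is diagonal: diag(phi_xx, phi_yy). Second derivatives: phi_xx(-3)=300, phi_xx(-2)=-120, phi_xx(-1)=180, phi_xx(2)=-1800; phi_yy(4)=-2.
Local minima occur where both diagonal entries positive: none. Count: 0.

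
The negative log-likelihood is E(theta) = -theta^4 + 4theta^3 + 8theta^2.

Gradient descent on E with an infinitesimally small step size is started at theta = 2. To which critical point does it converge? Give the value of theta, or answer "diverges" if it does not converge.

E'(theta) = -4theta(theta - 4)(theta + 1), so E'(2) = 48.
Gradient descent moves in the -E' direction, i.e. theta is decreasing.
The nearest critical point in that direction is theta = 0, where E'' = 16 > 0 (a local minimum). The iterate converges there.

0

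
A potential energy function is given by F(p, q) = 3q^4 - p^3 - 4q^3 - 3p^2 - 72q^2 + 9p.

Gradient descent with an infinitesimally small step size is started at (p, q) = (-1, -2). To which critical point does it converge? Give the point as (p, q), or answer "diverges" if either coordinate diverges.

(-3, -3)

F is separable, so gradient descent decouples: p follows -∂F/∂p, q follows -∂F/∂q.
∂F/∂p = -3(p - 1)(p + 3); at p=-1 this is 12, so p decreases.
∂F/∂q = 12q(q - 4)(q + 3); at q=-2 this is 144, so q decreases.
p converges to its nearest critical value -3 (a local min of the p-part); q converges to -3. The iterate converges to (-3, -3).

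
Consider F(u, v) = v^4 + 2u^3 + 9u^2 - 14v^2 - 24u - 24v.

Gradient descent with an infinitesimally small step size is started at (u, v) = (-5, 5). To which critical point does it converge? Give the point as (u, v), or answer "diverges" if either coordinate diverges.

diverges

F is separable, so gradient descent decouples: u follows -∂F/∂u, v follows -∂F/∂v.
∂F/∂u = 6(u - 1)(u + 4); at u=-5 this is 36, so u decreases.
∂F/∂v = 4(v - 3)(v + 1)(v + 2); at v=5 this is 336, so v decreases.
The u-coordinate has no critical point in that direction and runs off to infinity.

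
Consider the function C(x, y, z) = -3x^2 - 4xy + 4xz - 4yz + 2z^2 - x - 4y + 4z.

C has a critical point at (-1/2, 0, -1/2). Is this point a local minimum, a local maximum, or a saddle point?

saddle point

The Hessian is constant: H = [[-6, -4, 4], [-4, 0, -4], [4, -4, 4]].
Leading principal minors: Δ₁ = -6, Δ₂ = -16, Δ₃ = 160.
The minors fit neither the all-positive nor the alternating-sign pattern, so H is indefinite: a saddle point.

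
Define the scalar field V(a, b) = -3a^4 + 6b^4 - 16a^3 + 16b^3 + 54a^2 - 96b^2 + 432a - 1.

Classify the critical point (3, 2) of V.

The mixed partial ∂²V/∂a∂b is 0, so the Hessian at any point is diag(V_aa, V_bb) = diag(12(-3a^2 - 8a + 9), 24(3b^2 + 4b - 8)).
At (3, 2): H = diag(-504, 288).
The eigenvalues have opposite signs, so H is indefinite: a saddle point.

saddle point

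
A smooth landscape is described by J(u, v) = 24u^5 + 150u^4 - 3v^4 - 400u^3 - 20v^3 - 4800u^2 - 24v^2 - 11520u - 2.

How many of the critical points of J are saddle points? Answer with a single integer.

J separates as a function of u plus a function of v, so ∇J=0 decouples.
∂J/∂u = 120(u - 4)(u + 2)(u + 3)(u + 4) = 0 at u ∈ {-4, -3, -2, 4}; ∂J/∂v = -12v(v + 1)(v + 4) = 0 at v ∈ {-4, -1, 0}.
The Hessian is diagonal: diag(J_uu, J_vv). Second derivatives: J_uu(-4)=-1920, J_uu(-3)=840, J_uu(-2)=-1440, J_uu(4)=40320; J_vv(-4)=-144, J_vv(-1)=36, J_vv(0)=-48.
Saddle points occur where the two diagonal entries have opposite signs: (-4, -1), (-3, -4), (-3, 0), (-2, -1), (4, -4), (4, 0). Count: 6.

6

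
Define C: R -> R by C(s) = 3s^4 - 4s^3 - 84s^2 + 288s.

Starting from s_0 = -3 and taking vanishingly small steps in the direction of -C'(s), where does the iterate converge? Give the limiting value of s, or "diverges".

-4

C'(s) = 12(s - 3)(s - 2)(s + 4), so C'(-3) = 360.
Gradient descent moves in the -C' direction, i.e. s is decreasing.
The nearest critical point in that direction is s = -4, where C'' = 504 > 0 (a local minimum). The iterate converges there.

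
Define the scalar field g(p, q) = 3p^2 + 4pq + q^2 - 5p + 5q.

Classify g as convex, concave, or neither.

neither

g is quadratic, so its Hessian is the constant matrix H = [[6, 4], [4, 2]].
det(H) = -4, tr(H) = 8.
det(H) < 0, so H is indefinite: neither convex nor concave.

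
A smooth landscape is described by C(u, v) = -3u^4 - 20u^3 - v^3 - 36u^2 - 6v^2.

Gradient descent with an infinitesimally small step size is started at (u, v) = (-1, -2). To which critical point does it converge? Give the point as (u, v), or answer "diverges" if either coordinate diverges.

C is separable, so gradient descent decouples: u follows -∂C/∂u, v follows -∂C/∂v.
∂C/∂u = -12u(u + 2)(u + 3); at u=-1 this is 24, so u decreases.
∂C/∂v = -3v(v + 4); at v=-2 this is 12, so v decreases.
u converges to its nearest critical value -2 (a local min of the u-part); v converges to -4. The iterate converges to (-2, -4).

(-2, -4)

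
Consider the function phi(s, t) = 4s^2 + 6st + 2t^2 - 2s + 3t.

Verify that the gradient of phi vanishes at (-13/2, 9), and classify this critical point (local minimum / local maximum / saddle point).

∇phi = (8s + 6t - 2, 6s + 4t + 3); substituting (-13/2, 9) gives ∇phi = (0, 0), so (-13/2, 9) is indeed a critical point.
The Hessian of phi is constant: H = [[8, 6], [6, 4]].
det(H) = 8·4 − 6² = -4.
Since det(H) < 0, H is indefinite and the critical point is a saddle point.

saddle point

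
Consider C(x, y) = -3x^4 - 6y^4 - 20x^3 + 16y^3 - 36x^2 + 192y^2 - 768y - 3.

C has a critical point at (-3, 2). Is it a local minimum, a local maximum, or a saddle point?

The mixed partial ∂²C/∂x∂y is 0, so the Hessian at any point is diag(C_xx, C_yy) = diag(-12(3x^2 + 10x + 6), 24(-3y^2 + 4y + 16)).
At (-3, 2): H = diag(-36, 288).
The eigenvalues have opposite signs, so H is indefinite: a saddle point.

saddle point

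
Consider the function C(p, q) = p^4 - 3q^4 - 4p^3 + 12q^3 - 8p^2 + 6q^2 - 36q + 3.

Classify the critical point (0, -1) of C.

The mixed partial ∂²C/∂p∂q is 0, so the Hessian at any point is diag(C_pp, C_qq) = diag(4(3p^2 - 6p - 4), 12(-3q^2 + 6q + 1)).
At (0, -1): H = diag(-16, -96).
Both eigenvalues are negative, so H is negative definite: a local maximum.

local maximum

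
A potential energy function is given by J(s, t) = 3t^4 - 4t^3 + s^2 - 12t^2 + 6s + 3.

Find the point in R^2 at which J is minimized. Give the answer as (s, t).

(-3, 2)

J(s,t) separates as P(s) + Q(t) + 3, so its minimum is min P + min Q + 3.
P'(s) = 2s + 6 vanishes at s ∈ {-3}; Q'(t) = 12t(t - 2)(t + 1) vanishes at t ∈ {-1, 0, 2}.
Local minima of P (where P''>0): P(-3)=-9. Local minima of Q: Q(-1)=-5, Q(2)=-32.
So the global minimum of J is P(-3) + Q(2) + 3 = -9 − 32 + 3 = -38, attained at (-3, 2).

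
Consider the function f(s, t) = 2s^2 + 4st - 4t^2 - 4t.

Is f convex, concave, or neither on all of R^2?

f is quadratic, so its Hessian is the constant matrix H = [[4, 4], [4, -8]].
det(H) = -48, tr(H) = -4.
det(H) < 0, so H is indefinite: neither convex nor concave.

neither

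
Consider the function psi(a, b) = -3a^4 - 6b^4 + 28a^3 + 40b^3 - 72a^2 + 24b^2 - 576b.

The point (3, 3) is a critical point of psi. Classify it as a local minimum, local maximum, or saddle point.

The mixed partial ∂²psi/∂a∂b is 0, so the Hessian at any point is diag(psi_aa, psi_bb) = diag(12(-3a^2 + 14a - 12), 24(-3b^2 + 10b + 2)).
At (3, 3): H = diag(36, 120).
Both eigenvalues are positive, so H is positive definite: a local minimum.

local minimum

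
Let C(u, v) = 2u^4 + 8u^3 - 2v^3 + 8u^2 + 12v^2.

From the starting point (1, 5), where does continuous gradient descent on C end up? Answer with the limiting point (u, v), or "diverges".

diverges

C is separable, so gradient descent decouples: u follows -∂C/∂u, v follows -∂C/∂v.
∂C/∂u = 8u(u + 1)(u + 2); at u=1 this is 48, so u decreases.
∂C/∂v = -6v(v - 4); at v=5 this is -30, so v increases.
The v-coordinate has no critical point in that direction and runs off to infinity.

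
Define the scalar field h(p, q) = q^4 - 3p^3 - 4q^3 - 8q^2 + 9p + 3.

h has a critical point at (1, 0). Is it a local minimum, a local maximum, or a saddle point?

The mixed partial ∂²h/∂p∂q is 0, so the Hessian at any point is diag(h_pp, h_qq) = diag(-18p, 4(3q^2 - 6q - 4)).
At (1, 0): H = diag(-18, -16).
Both eigenvalues are negative, so H is negative definite: a local maximum.

local maximum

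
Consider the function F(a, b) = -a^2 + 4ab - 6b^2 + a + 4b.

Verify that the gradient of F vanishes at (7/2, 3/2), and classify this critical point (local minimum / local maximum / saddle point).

∇F = (-2a + 4b + 1, 4a - 12b + 4); substituting (7/2, 3/2) gives ∇F = (0, 0), so (7/2, 3/2) is indeed a critical point.
The Hessian of F is constant: H = [[-2, 4], [4, -12]].
det(H) = (-2)·(-12) − 4² = 8.
det(H) > 0 and tr(H) = -14 < 0, so H is negative definite and the point is a local maximum.

local maximum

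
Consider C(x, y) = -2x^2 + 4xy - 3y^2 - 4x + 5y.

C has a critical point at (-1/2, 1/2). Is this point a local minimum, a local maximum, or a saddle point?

The Hessian of C is constant: H = [[-4, 4], [4, -6]].
det(H) = (-4)·(-6) − 4² = 8.
det(H) > 0 and tr(H) = -10 < 0, so H is negative definite and the point is a local maximum.

local maximum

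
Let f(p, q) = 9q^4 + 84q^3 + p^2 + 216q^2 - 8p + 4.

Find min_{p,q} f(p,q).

f(p,q) separates as A(p) + B(q) + 4, so its minimum is min A + min B + 4.
A'(p) = 2p - 8 vanishes at p ∈ {4}; B'(q) = 36q(q + 3)(q + 4) vanishes at q ∈ {-4, -3, 0}.
Local minima of A (where A''>0): A(4)=-16. Local minima of B: B(-4)=384, B(0)=0.
So the global minimum of f is A(4) + B(0) + 4 = -16 + 0 + 4 = -12, attained at (4, 0).

-12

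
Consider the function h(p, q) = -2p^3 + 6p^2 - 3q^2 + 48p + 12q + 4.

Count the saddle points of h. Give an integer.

1

h separates as a function of p plus a function of q, so ∇h=0 decouples.
∂h/∂p = -6(p - 4)(p + 2) = 0 at p ∈ {-2, 4}; ∂h/∂q = -6(q - 2) = 0 at q ∈ {2}.
The Hessian is diagonal: diag(h_pp, h_qq). Second derivatives: h_pp(-2)=36, h_pp(4)=-36; h_qq(2)=-6.
Saddle points occur where the two diagonal entries have opposite signs: (-2, 2). Count: 1.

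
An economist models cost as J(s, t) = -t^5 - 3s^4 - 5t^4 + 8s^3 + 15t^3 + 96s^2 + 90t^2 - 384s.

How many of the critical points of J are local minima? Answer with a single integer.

2

J separates as a function of s plus a function of t, so ∇J=0 decouples.
∂J/∂s = -12(s - 4)(s - 2)(s + 4) = 0 at s ∈ {-4, 2, 4}; ∂J/∂t = -5t(t - 3)(t + 3)(t + 4) = 0 at t ∈ {-4, -3, 0, 3}.
The Hessian is diagonal: diag(J_ss, J_tt). Second derivatives: J_ss(-4)=-576, J_ss(2)=144, J_ss(4)=-192; J_tt(-4)=140, J_tt(-3)=-90, J_tt(0)=180, J_tt(3)=-630.
Local minima occur where both diagonal entries positive: (2, -4), (2, 0). Count: 2.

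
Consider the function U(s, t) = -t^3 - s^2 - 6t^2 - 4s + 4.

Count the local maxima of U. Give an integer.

U separates as a function of s plus a function of t, so ∇U=0 decouples.
∂U/∂s = -2(s + 2) = 0 at s ∈ {-2}; ∂U/∂t = -3t(t + 4) = 0 at t ∈ {-4, 0}.
The Hessian is diagonal: diag(U_ss, U_tt). Second derivatives: U_ss(-2)=-2; U_tt(-4)=12, U_tt(0)=-12.
Local maxima occur where both diagonal entries negative: (-2, 0). Count: 1.

1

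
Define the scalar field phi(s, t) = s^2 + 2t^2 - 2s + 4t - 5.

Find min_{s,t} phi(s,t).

-8

phi(s,t) separates as P(s) + Q(t) − 5, so its minimum is min P + min Q − 5.
P'(s) = 2s - 2 vanishes at s ∈ {1}; Q'(t) = 4(t + 1) vanishes at t ∈ {-1}.
Local minima of P (where P''>0): P(1)=-1. Local minima of Q: Q(-1)=-2.
So the global minimum of phi is P(1) + Q(-1) − 5 = -1 − 2 − 5 = -8, attained at (1, -1).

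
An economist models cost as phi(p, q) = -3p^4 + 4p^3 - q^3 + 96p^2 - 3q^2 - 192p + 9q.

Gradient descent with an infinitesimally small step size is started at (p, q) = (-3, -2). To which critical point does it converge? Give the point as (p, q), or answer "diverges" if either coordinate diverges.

phi is separable, so gradient descent decouples: p follows -∂phi/∂p, q follows -∂phi/∂q.
∂phi/∂p = -12(p - 4)(p - 1)(p + 4); at p=-3 this is -336, so p increases.
∂phi/∂q = -3(q - 1)(q + 3); at q=-2 this is 9, so q decreases.
p converges to its nearest critical value 1 (a local min of the p-part); q converges to -3. The iterate converges to (1, -3).

(1, -3)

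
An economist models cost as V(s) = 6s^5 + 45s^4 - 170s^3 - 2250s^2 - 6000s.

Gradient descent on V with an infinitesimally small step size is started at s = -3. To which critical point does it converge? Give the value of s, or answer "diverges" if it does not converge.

V'(s) = 30(s - 5)(s + 2)(s + 4)(s + 5), so V'(-3) = 480.
Gradient descent moves in the -V' direction, i.e. s is decreasing.
The nearest critical point in that direction is s = -4, where V'' = 540 > 0 (a local minimum). The iterate converges there.

-4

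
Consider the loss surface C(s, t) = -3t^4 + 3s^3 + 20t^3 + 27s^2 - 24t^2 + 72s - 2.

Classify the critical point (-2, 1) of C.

local minimum

The mixed partial ∂²C/∂s∂t is 0, so the Hessian at any point is diag(C_ss, C_tt) = diag(18(s + 3), 12(-3t^2 + 10t - 4)).
At (-2, 1): H = diag(18, 36).
Both eigenvalues are positive, so H is positive definite: a local minimum.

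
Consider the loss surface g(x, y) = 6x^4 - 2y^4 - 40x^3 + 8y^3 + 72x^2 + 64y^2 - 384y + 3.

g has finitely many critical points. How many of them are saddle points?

g separates as a function of x plus a function of y, so ∇g=0 decouples.
∂g/∂x = 24x(x - 3)(x - 2) = 0 at x ∈ {0, 2, 3}; ∂g/∂y = -8(y - 4)(y - 3)(y + 4) = 0 at y ∈ {-4, 3, 4}.
The Hessian is diagonal: diag(g_xx, g_yy). Second derivatives: g_xx(0)=144, g_xx(2)=-48, g_xx(3)=72; g_yy(-4)=-448, g_yy(3)=56, g_yy(4)=-64.
Saddle points occur where the two diagonal entries have opposite signs: (0, -4), (0, 4), (2, 3), (3, -4), (3, 4). Count: 5.

5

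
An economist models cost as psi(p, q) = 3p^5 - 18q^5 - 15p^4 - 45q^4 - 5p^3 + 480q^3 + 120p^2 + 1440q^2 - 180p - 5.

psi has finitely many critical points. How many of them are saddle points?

8

psi separates as a function of p plus a function of q, so ∇psi=0 decouples.
∂psi/∂p = 15(p - 3)(p - 2)(p - 1)(p + 2) = 0 at p ∈ {-2, 1, 2, 3}; ∂psi/∂q = -90q(q - 4)(q + 2)(q + 4) = 0 at q ∈ {-4, -2, 0, 4}.
The Hessian is diagonal: diag(psi_pp, psi_qq). Second derivatives: psi_pp(-2)=-900, psi_pp(1)=90, psi_pp(2)=-60, psi_pp(3)=150; psi_qq(-4)=5760, psi_qq(-2)=-2160, psi_qq(0)=2880, psi_qq(4)=-17280.
Saddle points occur where the two diagonal entries have opposite signs: (-2, -4), (-2, 0), (1, -2), (1, 4), (2, -4), (2, 0), (3, -2), (3, 4). Count: 8.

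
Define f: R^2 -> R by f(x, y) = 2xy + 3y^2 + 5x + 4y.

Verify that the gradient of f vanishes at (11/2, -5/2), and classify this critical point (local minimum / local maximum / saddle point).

saddle point

∇f = (2y + 5, 2x + 6y + 4); substituting (11/2, -5/2) gives ∇f = (0, 0), so (11/2, -5/2) is indeed a critical point.
The Hessian of f is constant: H = [[0, 2], [2, 6]].
det(H) = 0·6 − 2² = -4.
Since det(H) < 0, H is indefinite and the critical point is a saddle point.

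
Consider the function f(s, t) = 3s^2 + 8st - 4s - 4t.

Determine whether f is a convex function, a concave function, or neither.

f is quadratic, so its Hessian is the constant matrix H = [[6, 8], [8, 0]].
det(H) = -64, tr(H) = 6.
det(H) < 0, so H is indefinite: neither convex nor concave.

neither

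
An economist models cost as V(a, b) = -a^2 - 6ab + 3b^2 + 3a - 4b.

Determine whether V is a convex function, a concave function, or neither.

V is quadratic, so its Hessian is the constant matrix H = [[-2, -6], [-6, 6]].
det(H) = -48, tr(H) = 4.
det(H) < 0, so H is indefinite: neither convex nor concave.

neither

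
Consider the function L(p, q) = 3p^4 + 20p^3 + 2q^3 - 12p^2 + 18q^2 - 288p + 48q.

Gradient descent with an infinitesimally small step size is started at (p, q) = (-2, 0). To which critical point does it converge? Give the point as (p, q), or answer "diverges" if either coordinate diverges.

L is separable, so gradient descent decouples: p follows -∂L/∂p, q follows -∂L/∂q.
∂L/∂p = 12(p - 2)(p + 3)(p + 4); at p=-2 this is -96, so p increases.
∂L/∂q = 6(q + 2)(q + 4); at q=0 this is 48, so q decreases.
p converges to its nearest critical value 2 (a local min of the p-part); q converges to -2. The iterate converges to (2, -2).

(2, -2)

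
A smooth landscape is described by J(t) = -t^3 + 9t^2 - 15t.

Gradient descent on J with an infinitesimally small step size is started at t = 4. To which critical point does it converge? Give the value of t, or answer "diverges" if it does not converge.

1

J'(t) = -3(t - 5)(t - 1), so J'(4) = 9.
Gradient descent moves in the -J' direction, i.e. t is decreasing.
The nearest critical point in that direction is t = 1, where J'' = 12 > 0 (a local minimum). The iterate converges there.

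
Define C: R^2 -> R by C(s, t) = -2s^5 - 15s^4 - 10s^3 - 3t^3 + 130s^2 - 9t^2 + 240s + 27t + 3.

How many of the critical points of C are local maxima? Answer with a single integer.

2

C separates as a function of s plus a function of t, so ∇C=0 decouples.
∂C/∂s = -10(s - 2)(s + 1)(s + 3)(s + 4) = 0 at s ∈ {-4, -3, -1, 2}; ∂C/∂t = -9(t - 1)(t + 3) = 0 at t ∈ {-3, 1}.
The Hessian is diagonal: diag(C_ss, C_tt). Second derivatives: C_ss(-4)=180, C_ss(-3)=-100, C_ss(-1)=180, C_ss(2)=-900; C_tt(-3)=36, C_tt(1)=-36.
Local maxima occur where both diagonal entries negative: (-3, 1), (2, 1). Count: 2.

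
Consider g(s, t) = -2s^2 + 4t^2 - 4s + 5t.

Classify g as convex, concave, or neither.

neither

g is quadratic, so its Hessian is the constant matrix H = [[-4, 0], [0, 8]].
det(H) = -32, tr(H) = 4.
det(H) < 0, so H is indefinite: neither convex nor concave.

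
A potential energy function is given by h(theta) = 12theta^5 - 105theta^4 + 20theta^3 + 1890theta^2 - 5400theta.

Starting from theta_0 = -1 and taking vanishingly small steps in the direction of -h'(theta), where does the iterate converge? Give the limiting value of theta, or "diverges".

2

h'(theta) = 60(theta - 5)(theta - 3)(theta - 2)(theta + 3), so h'(-1) = -8640.
Gradient descent moves in the -h' direction, i.e. theta is increasing.
The nearest critical point in that direction is theta = 2, where h'' = 900 > 0 (a local minimum). The iterate converges there.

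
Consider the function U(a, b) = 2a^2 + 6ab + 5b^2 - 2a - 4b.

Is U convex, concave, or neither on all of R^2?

convex

U is quadratic, so its Hessian is the constant matrix H = [[4, 6], [6, 10]].
det(H) = 4, tr(H) = 14.
det(H) > 0 and tr(H) > 0, so H is positive definite everywhere: convex.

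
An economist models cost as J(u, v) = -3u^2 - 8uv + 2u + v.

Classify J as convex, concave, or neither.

neither

J is quadratic, so its Hessian is the constant matrix H = [[-6, -8], [-8, 0]].
det(H) = -64, tr(H) = -6.
det(H) < 0, so H is indefinite: neither convex nor concave.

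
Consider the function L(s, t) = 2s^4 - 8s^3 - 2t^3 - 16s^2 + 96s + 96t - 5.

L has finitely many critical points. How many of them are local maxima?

L separates as a function of s plus a function of t, so ∇L=0 decouples.
∂L/∂s = 8(s - 3)(s - 2)(s + 2) = 0 at s ∈ {-2, 2, 3}; ∂L/∂t = -6(t - 4)(t + 4) = 0 at t ∈ {-4, 4}.
The Hessian is diagonal: diag(L_ss, L_tt). Second derivatives: L_ss(-2)=160, L_ss(2)=-32, L_ss(3)=40; L_tt(-4)=48, L_tt(4)=-48.
Local maxima occur where both diagonal entries negative: (2, 4). Count: 1.

1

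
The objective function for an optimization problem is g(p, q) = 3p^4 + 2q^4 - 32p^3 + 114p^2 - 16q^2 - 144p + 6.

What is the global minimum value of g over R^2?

g(p,q) separates as A(p) + B(q) + 6, so its minimum is min A + min B + 6.
A'(p) = 12(p - 4)(p - 3)(p - 1) vanishes at p ∈ {1, 3, 4}; B'(q) = 8q(q - 2)(q + 2) vanishes at q ∈ {-2, 0, 2}.
Local minima of A (where A''>0): A(1)=-59, A(4)=-32. Local minima of B: B(-2)=-32, B(2)=-32.
So the global minimum of g is A(1) + B(-2) + 6 = -59 − 32 + 6 = -85, attained at (1, -2).

-85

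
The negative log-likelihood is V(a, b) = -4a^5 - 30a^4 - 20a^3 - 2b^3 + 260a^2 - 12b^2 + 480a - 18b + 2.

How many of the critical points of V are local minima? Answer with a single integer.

V separates as a function of a plus a function of b, so ∇V=0 decouples.
∂V/∂a = -20(a - 2)(a + 1)(a + 3)(a + 4) = 0 at a ∈ {-4, -3, -1, 2}; ∂V/∂b = -6(b + 1)(b + 3) = 0 at b ∈ {-3, -1}.
The Hessian is diagonal: diag(V_aa, V_bb). Second derivatives: V_aa(-4)=360, V_aa(-3)=-200, V_aa(-1)=360, V_aa(2)=-1800; V_bb(-3)=12, V_bb(-1)=-12.
Local minima occur where both diagonal entries positive: (-4, -3), (-1, -3). Count: 2.

2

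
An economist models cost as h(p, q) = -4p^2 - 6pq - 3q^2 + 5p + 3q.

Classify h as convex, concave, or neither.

concave

h is quadratic, so its Hessian is the constant matrix H = [[-8, -6], [-6, -6]].
det(H) = 12, tr(H) = -14.
det(H) > 0 and tr(H) < 0, so H is negative definite everywhere: concave.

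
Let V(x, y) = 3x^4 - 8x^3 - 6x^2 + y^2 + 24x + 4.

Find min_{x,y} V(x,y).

-15

V(x,y) separates as P(x) + Q(y) + 4, so its minimum is min P + min Q + 4.
P'(x) = 12(x - 2)(x - 1)(x + 1) vanishes at x ∈ {-1, 1, 2}; Q'(y) = 2y vanishes at y ∈ {0}.
Local minima of P (where P''>0): P(-1)=-19, P(2)=8. Local minima of Q: Q(0)=0.
So the global minimum of V is P(-1) + Q(0) + 4 = -19 + 0 + 4 = -15, attained at (-1, 0).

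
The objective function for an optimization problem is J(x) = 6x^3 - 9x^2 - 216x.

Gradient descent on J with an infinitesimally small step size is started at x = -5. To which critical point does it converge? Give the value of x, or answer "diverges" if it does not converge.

diverges

J'(x) = 18(x - 4)(x + 3), so J'(-5) = 324.
Gradient descent moves in the -J' direction, i.e. x is decreasing.
There is no critical point below x=-5, and J' keeps the same sign, so the iterate runs off to −∞.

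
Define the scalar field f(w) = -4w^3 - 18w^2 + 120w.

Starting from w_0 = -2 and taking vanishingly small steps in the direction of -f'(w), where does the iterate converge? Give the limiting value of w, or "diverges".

f'(w) = -12(w - 2)(w + 5), so f'(-2) = 144.
Gradient descent moves in the -f' direction, i.e. w is decreasing.
The nearest critical point in that direction is w = -5, where f'' = 84 > 0 (a local minimum). The iterate converges there.

-5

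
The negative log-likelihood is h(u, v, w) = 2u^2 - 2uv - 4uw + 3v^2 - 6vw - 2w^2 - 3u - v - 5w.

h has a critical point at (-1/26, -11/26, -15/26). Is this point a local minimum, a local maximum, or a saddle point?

saddle point

The Hessian is constant: H = [[4, -2, -4], [-2, 6, -6], [-4, -6, -4]].
Leading principal minors: Δ₁ = 4, Δ₂ = 20, Δ₃ = -416.
The minors fit neither the all-positive nor the alternating-sign pattern, so H is indefinite: a saddle point.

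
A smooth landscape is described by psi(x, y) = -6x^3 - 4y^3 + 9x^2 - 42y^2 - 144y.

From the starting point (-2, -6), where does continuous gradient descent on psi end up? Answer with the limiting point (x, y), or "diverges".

(0, -4)

psi is separable, so gradient descent decouples: x follows -∂psi/∂x, y follows -∂psi/∂y.
∂psi/∂x = -18x(x - 1); at x=-2 this is -108, so x increases.
∂psi/∂y = -12(y + 3)(y + 4); at y=-6 this is -72, so y increases.
x converges to its nearest critical value 0 (a local min of the x-part); y converges to -4. The iterate converges to (0, -4).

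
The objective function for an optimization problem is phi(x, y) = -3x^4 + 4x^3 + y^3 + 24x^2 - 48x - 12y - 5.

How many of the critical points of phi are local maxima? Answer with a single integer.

phi separates as a function of x plus a function of y, so ∇phi=0 decouples.
∂phi/∂x = -12(x - 2)(x - 1)(x + 2) = 0 at x ∈ {-2, 1, 2}; ∂phi/∂y = 3(y - 2)(y + 2) = 0 at y ∈ {-2, 2}.
The Hessian is diagonal: diag(phi_xx, phi_yy). Second derivatives: phi_xx(-2)=-144, phi_xx(1)=36, phi_xx(2)=-48; phi_yy(-2)=-12, phi_yy(2)=12.
Local maxima occur where both diagonal entries negative: (-2, -2), (2, -2). Count: 2.

2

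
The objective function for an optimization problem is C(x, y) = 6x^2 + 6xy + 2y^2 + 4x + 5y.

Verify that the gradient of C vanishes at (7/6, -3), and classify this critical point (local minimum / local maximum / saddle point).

∇C = (12x + 6y + 4, 6x + 4y + 5); substituting (7/6, -3) gives ∇C = (0, 0), so (7/6, -3) is indeed a critical point.
The Hessian of C is constant: H = [[12, 6], [6, 4]].
det(H) = 12·4 − 6² = 12.
det(H) > 0 and tr(H) = 16 > 0, so H is positive definite and the point is a local minimum.

local minimum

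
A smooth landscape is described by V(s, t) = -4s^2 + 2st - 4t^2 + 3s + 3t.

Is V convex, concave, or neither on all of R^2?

concave

V is quadratic, so its Hessian is the constant matrix H = [[-8, 2], [2, -8]].
det(H) = 60, tr(H) = -16.
det(H) > 0 and tr(H) < 0, so H is negative definite everywhere: concave.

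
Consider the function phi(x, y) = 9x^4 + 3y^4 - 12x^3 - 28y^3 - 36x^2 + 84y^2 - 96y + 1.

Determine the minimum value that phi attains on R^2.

-159

phi(x,y) separates as P(x) + Q(y) + 1, so its minimum is min P + min Q + 1.
P'(x) = 36x(x - 2)(x + 1) vanishes at x ∈ {-1, 0, 2}; Q'(y) = 12(y - 4)(y - 2)(y - 1) vanishes at y ∈ {1, 2, 4}.
Local minima of P (where P''>0): P(-1)=-15, P(2)=-96. Local minima of Q: Q(1)=-37, Q(4)=-64.
So the global minimum of phi is P(2) + Q(4) + 1 = -96 − 64 + 1 = -159, attained at (2, 4).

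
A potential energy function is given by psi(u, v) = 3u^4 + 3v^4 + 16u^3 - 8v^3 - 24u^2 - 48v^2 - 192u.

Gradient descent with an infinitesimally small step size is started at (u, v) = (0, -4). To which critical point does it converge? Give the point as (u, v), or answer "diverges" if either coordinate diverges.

(2, -2)

psi is separable, so gradient descent decouples: u follows -∂psi/∂u, v follows -∂psi/∂v.
∂psi/∂u = 12(u - 2)(u + 2)(u + 4); at u=0 this is -192, so u increases.
∂psi/∂v = 12v(v - 4)(v + 2); at v=-4 this is -768, so v increases.
u converges to its nearest critical value 2 (a local min of the u-part); v converges to -2. The iterate converges to (2, -2).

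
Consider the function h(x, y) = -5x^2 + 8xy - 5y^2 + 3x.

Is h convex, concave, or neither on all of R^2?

h is quadratic, so its Hessian is the constant matrix H = [[-10, 8], [8, -10]].
det(H) = 36, tr(H) = -20.
det(H) > 0 and tr(H) < 0, so H is negative definite everywhere: concave.

concave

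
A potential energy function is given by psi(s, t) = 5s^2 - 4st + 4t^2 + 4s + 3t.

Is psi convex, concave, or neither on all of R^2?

psi is quadratic, so its Hessian is the constant matrix H = [[10, -4], [-4, 8]].
det(H) = 64, tr(H) = 18.
det(H) > 0 and tr(H) > 0, so H is positive definite everywhere: convex.

convex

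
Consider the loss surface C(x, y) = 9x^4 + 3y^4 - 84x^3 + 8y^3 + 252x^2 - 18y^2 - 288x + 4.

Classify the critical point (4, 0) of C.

saddle point

The mixed partial ∂²C/∂x∂y is 0, so the Hessian at any point is diag(C_xx, C_yy) = diag(36(3x^2 - 14x + 14), 12(3y^2 + 4y - 3)).
At (4, 0): H = diag(216, -36).
The eigenvalues have opposite signs, so H is indefinite: a saddle point.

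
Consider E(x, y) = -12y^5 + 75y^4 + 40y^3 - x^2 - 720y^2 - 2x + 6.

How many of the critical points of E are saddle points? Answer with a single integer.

E separates as a function of x plus a function of y, so ∇E=0 decouples.
∂E/∂x = -2(x + 1) = 0 at x ∈ {-1}; ∂E/∂y = -60y(y - 4)(y - 3)(y + 2) = 0 at y ∈ {-2, 0, 3, 4}.
The Hessian is diagonal: diag(E_xx, E_yy). Second derivatives: E_xx(-1)=-2; E_yy(-2)=3600, E_yy(0)=-1440, E_yy(3)=900, E_yy(4)=-1440.
Saddle points occur where the two diagonal entries have opposite signs: (-1, -2), (-1, 3). Count: 2.

2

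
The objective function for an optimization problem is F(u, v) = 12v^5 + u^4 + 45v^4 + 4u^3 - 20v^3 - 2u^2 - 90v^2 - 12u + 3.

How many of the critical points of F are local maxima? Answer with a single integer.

F separates as a function of u plus a function of v, so ∇F=0 decouples.
∂F/∂u = 4(u - 1)(u + 1)(u + 3) = 0 at u ∈ {-3, -1, 1}; ∂F/∂v = 60v(v - 1)(v + 1)(v + 3) = 0 at v ∈ {-3, -1, 0, 1}.
The Hessian is diagonal: diag(F_uu, F_vv). Second derivatives: F_uu(-3)=32, F_uu(-1)=-16, F_uu(1)=32; F_vv(-3)=-1440, F_vv(-1)=240, F_vv(0)=-180, F_vv(1)=480.
Local maxima occur where both diagonal entries negative: (-1, -3), (-1, 0). Count: 2.

2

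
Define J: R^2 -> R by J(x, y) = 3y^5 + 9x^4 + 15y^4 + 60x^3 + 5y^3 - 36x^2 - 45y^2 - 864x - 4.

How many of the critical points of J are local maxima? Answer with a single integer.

J separates as a function of x plus a function of y, so ∇J=0 decouples.
∂J/∂x = 36(x - 2)(x + 3)(x + 4) = 0 at x ∈ {-4, -3, 2}; ∂J/∂y = 15y(y - 1)(y + 2)(y + 3) = 0 at y ∈ {-3, -2, 0, 1}.
The Hessian is diagonal: diag(J_xx, J_yy). Second derivatives: J_xx(-4)=216, J_xx(-3)=-180, J_xx(2)=1080; J_yy(-3)=-180, J_yy(-2)=90, J_yy(0)=-90, J_yy(1)=180.
Local maxima occur where both diagonal entries negative: (-3, -3), (-3, 0). Count: 2.

2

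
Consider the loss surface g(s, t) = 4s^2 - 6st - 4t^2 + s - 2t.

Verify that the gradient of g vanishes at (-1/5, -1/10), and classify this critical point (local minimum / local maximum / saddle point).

∇g = (8s - 6t + 1, -6s - 8t - 2); substituting (-1/5, -1/10) gives ∇g = (0, 0), so (-1/5, -1/10) is indeed a critical point.
The Hessian of g is constant: H = [[8, -6], [-6, -8]].
det(H) = 8·(-8) − (-6)² = -100.
Since det(H) < 0, H is indefinite and the critical point is a saddle point.

saddle point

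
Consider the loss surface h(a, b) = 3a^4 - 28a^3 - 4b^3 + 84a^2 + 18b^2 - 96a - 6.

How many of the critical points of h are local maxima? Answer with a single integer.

h separates as a function of a plus a function of b, so ∇h=0 decouples.
∂h/∂a = 12(a - 4)(a - 2)(a - 1) = 0 at a ∈ {1, 2, 4}; ∂h/∂b = -12b(b - 3) = 0 at b ∈ {0, 3}.
The Hessian is diagonal: diag(h_aa, h_bb). Second derivatives: h_aa(1)=36, h_aa(2)=-24, h_aa(4)=72; h_bb(0)=36, h_bb(3)=-36.
Local maxima occur where both diagonal entries negative: (2, 3). Count: 1.

1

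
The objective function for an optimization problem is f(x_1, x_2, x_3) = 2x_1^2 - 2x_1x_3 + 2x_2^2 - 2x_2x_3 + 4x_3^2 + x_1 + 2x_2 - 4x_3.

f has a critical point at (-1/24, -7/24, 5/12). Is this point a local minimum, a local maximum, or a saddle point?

local minimum

The Hessian is constant: H = [[4, 0, -2], [0, 4, -2], [-2, -2, 8]].
Leading principal minors: Δ₁ = 4, Δ₂ = 16, Δ₃ = 96.
All leading minors are positive, so H is positive definite: a local minimum.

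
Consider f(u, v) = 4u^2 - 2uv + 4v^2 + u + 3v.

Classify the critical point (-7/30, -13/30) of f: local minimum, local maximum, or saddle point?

local minimum

The Hessian of f is constant: H = [[8, -2], [-2, 8]].
det(H) = 8·8 − (-2)² = 60.
det(H) > 0 and tr(H) = 16 > 0, so H is positive definite and the point is a local minimum.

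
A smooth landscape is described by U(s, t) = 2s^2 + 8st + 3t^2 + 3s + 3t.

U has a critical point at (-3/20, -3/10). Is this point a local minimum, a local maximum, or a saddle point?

The Hessian of U is constant: H = [[4, 8], [8, 6]].
det(H) = 4·6 − 8² = -40.
Since det(H) < 0, H is indefinite and the critical point is a saddle point.

saddle point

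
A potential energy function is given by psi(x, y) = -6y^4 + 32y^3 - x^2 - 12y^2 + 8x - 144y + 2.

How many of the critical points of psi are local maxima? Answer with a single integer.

psi separates as a function of x plus a function of y, so ∇psi=0 decouples.
∂psi/∂x = -2(x - 4) = 0 at x ∈ {4}; ∂psi/∂y = -24(y - 3)(y - 2)(y + 1) = 0 at y ∈ {-1, 2, 3}.
The Hessian is diagonal: diag(psi_xx, psi_yy). Second derivatives: psi_xx(4)=-2; psi_yy(-1)=-288, psi_yy(2)=72, psi_yy(3)=-96.
Local maxima occur where both diagonal entries negative: (4, -1), (4, 3). Count: 2.

2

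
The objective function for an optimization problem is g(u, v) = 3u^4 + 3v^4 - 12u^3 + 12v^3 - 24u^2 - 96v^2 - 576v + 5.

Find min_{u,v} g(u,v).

-2683

g(u,v) separates as P(u) + Q(v) + 5, so its minimum is min P + min Q + 5.
P'(u) = 12u(u - 4)(u + 1) vanishes at u ∈ {-1, 0, 4}; Q'(v) = 12(v - 4)(v + 3)(v + 4) vanishes at v ∈ {-4, -3, 4}.
Local minima of P (where P''>0): P(-1)=-9, P(4)=-384. Local minima of Q: Q(-4)=768, Q(4)=-2304.
So the global minimum of g is P(4) + Q(4) + 5 = -384 − 2304 + 5 = -2683, attained at (4, 4).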